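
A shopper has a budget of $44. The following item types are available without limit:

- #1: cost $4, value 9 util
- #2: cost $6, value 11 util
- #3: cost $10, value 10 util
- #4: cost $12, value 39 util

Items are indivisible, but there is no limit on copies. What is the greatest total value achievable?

135 util

Best value-per-unit is #4 at 39/12; filling with it alone gives 3×39 = 117.
Optimal mix: 2×#1 + 3×#4 → cost 44, value 135.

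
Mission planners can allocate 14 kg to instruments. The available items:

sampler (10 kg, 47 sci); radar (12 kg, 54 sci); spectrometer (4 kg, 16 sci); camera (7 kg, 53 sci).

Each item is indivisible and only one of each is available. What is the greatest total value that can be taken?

69 sci

Check high-value combinations within 14 kg:
- spectrometer+camera: mass 4+7=11, value 16+53=69
- sampler+spectrometer: mass 10+4=14, value 47+16=63
- radar: mass 12, value 54
Best: 69 sci.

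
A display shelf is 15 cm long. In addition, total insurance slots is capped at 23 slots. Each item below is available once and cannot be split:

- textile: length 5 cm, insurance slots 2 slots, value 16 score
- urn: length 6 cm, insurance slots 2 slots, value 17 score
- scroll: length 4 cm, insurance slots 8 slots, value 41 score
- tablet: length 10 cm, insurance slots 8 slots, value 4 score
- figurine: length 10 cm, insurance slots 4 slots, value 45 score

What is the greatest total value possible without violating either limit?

86 score

Feasible sets respecting both limits:
- scroll+figurine: length 14, insurance slots 12, value 86
- textile+urn+scroll: length 15, insurance slots 12, value 74
- textile+figurine: length 15, insurance slots 6, value 61
Best: 86 score.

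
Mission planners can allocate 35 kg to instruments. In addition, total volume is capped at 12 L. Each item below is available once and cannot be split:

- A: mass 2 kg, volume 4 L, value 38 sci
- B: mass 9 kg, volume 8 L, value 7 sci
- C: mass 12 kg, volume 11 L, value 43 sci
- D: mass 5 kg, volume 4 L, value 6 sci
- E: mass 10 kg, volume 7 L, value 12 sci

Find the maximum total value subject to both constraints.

50 sci

Feasible sets respecting both limits:
- A+E: mass 12, volume 11, value 50
- A+B: mass 11, volume 12, value 45
- A+D: mass 7, volume 8, value 44
Best: 50 sci.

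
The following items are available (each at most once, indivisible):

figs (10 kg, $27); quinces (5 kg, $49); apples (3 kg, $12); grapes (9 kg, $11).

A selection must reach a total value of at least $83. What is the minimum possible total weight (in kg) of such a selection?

Subsets with value ≥ 83, sorted by total weight:
- figs+quinces+apples: weight 18, value 88
- figs+quinces+grapes: weight 24, value 87
Minimum weight: 18 kg.

18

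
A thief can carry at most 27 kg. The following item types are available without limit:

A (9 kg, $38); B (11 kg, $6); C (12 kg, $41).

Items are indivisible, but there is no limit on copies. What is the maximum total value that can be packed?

$114

Best value-per-unit is A at 38/9, and filling with it alone uses weight 3×9=27. No mix of the others beats 3×38 = 114.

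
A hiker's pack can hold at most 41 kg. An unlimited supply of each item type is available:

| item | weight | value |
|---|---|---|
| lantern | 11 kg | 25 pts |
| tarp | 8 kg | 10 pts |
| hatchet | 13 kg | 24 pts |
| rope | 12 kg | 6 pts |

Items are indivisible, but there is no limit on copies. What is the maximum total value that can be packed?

85 pts

Best value-per-unit is lantern at 25/11; filling with it alone gives 3×25 = 75.
Optimal mix: 3×lantern + 1×tarp → weight 41, value 85.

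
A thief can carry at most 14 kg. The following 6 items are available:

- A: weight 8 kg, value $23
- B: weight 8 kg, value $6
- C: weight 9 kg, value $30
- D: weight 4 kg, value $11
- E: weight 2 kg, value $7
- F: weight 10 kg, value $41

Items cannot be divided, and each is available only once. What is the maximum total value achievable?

Check high-value combinations within 14 kg:
- D+F: weight 4+10=14, value 11+41=52
- E+F: weight 2+10=12, value 7+41=48
- F: weight 10, value 41
- C+D: weight 9+4=13, value 30+11=41
Best: $52.

$52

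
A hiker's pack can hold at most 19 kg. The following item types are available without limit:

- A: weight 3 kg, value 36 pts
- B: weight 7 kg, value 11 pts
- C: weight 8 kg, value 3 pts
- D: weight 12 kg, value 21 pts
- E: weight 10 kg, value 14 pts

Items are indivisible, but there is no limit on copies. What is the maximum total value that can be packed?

Best value-per-unit is A at 36/3, and filling with it alone uses weight 6×3=18. No mix of the others beats 6×36 = 216.

216 pts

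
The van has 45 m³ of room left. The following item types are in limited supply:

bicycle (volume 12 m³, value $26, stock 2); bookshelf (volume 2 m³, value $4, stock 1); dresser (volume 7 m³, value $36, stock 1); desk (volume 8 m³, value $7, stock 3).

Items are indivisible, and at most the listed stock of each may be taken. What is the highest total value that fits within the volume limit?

Best selections within volume 45 and stock limits:
- 2×bicycle + 1×bookshelf + 1×dresser + 1×desk: volume 41, value 99
- 2×bicycle + 1×dresser + 1×desk: volume 39, value 95
- 2×bicycle + 1×bookshelf + 1×dresser: volume 33, value 92
Best: $99.

$99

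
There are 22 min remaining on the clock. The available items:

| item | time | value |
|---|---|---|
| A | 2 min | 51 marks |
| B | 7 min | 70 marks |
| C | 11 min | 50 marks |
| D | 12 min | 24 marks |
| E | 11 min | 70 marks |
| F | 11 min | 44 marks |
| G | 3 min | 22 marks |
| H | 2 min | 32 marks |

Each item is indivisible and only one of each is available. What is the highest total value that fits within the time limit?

223 marks

Check high-value combinations within 22 min:
- A+B+E+H: time 2+7+11+2=22, value 51+70+70+32=223
- A+B+C+H: time 2+7+11+2=22, value 51+70+50+32=203
- A+B+F+H: time 2+7+11+2=22, value 51+70+44+32=197
Best: 223 marks.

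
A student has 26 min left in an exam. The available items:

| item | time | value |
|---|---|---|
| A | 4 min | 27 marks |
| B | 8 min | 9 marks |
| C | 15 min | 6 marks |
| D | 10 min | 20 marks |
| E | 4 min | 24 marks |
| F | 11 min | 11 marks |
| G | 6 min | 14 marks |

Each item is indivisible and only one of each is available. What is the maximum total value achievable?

85 marks

Check high-value combinations within 26 min:
- A+D+E+G: time 4+10+4+6=24, value 27+20+24+14=85
- A+B+D+E: time 4+8+10+4=26, value 27+9+20+24=80
- A+E+F+G: time 4+4+11+6=25, value 27+24+11+14=76
Best: 85 marks.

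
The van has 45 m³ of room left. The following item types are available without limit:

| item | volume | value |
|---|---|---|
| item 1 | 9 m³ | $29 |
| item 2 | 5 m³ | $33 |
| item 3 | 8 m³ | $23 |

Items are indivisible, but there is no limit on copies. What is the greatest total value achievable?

$297

Best value-per-unit is item 2 at 33/5, and filling with it alone uses volume 9×5=45. No mix of the others beats 9×33 = 297.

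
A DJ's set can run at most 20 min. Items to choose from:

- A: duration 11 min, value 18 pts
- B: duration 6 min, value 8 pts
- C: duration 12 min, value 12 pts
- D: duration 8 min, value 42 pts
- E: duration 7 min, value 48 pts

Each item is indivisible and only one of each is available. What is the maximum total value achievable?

90 pts

Check high-value combinations within 20 min:
- D+E: duration 8+7=15, value 42+48=90
- A+E: duration 11+7=18, value 18+48=66
- A+D: duration 11+8=19, value 18+42=60
Best: 90 pts.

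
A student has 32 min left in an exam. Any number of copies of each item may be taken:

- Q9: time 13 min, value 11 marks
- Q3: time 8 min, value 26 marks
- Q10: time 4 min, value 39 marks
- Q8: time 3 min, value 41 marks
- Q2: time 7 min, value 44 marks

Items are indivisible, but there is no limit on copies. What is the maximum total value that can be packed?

Best value-per-unit is Q8 at 41/3, and filling with it alone uses time 10×3=30. No mix of the others beats 10×41 = 410.

410 marks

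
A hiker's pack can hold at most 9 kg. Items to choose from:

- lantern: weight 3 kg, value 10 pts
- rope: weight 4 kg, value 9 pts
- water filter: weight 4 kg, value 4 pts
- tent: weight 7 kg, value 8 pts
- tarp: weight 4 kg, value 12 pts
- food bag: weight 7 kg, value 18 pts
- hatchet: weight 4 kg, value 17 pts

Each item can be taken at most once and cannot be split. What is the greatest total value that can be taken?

This is a 0/1 knapsack; check combinations near the capacity.
- tarp+hatchet: weight 4+4=8, value 12+17=29
- lantern+hatchet: weight 3+4=7, value 10+17=27
- rope+hatchet: weight 4+4=8, value 9+17=26
- lantern+tarp: weight 3+4=7, value 10+12=22
Best: 29 pts.

29 pts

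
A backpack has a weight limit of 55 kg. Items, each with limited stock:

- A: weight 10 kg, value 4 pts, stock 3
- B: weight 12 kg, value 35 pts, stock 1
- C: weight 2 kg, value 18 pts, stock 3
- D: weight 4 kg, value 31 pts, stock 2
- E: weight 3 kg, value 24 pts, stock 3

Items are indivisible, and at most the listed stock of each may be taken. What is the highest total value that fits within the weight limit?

231 pts

Best selections within weight 55 and stock limits:
- 2×A + 1×B + 3×C + 2×D + 3×E: weight 55, value 231
- 1×A + 1×B + 3×C + 2×D + 3×E: weight 45, value 227
- 1×B + 3×C + 2×D + 3×E: weight 35, value 223
Best: 231 pts.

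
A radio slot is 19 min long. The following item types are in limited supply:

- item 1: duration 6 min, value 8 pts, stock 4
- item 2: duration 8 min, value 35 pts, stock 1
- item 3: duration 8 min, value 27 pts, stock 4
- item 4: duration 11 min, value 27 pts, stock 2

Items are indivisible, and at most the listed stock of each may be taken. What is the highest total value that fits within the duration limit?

62 pts

Best selections within duration 19 and stock limits:
- 1×item 2 + 1×item 3: duration 16, value 62
- 1×item 2 + 1×item 4: duration 19, value 62
- 2×item 3: duration 16, value 54
- 1×item 3 + 1×item 4: duration 19, value 54
Best: 62 pts.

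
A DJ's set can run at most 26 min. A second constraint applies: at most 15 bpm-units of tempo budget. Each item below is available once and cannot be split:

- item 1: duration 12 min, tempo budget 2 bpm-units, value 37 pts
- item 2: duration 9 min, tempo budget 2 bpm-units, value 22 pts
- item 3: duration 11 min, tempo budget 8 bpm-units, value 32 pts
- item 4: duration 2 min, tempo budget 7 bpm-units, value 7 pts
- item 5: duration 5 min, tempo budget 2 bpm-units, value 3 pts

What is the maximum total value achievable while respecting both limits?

69 pts

Feasible sets respecting both limits:
- item 1+item 3: duration 23, tempo budget 10, value 69
- item 1+item 2+item 4: duration 23, tempo budget 11, value 66
- item 1+item 2+item 5: duration 26, tempo budget 6, value 62
Best: 69 pts.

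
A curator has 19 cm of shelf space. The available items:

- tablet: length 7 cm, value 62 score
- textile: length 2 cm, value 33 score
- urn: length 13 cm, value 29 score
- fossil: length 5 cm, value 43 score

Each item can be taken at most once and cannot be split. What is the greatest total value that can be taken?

Check high-value combinations within 19 cm:
- tablet+textile+fossil: length 7+2+5=14, value 62+33+43=138
- tablet+fossil: length 7+5=12, value 62+43=105
- tablet+textile: length 7+2=9, value 62+33=95
- textile+fossil: length 2+5=7, value 33+43=76
- urn+fossil: length 13+5=18, value 29+43=72
Best: 138 score.

138 score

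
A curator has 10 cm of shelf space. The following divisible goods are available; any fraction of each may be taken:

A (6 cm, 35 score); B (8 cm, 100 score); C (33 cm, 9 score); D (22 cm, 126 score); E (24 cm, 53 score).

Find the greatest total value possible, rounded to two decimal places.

111.67

Take in order of value per unit:
- B (100/8 per unit): all 8 → value 100, running total 100.00
- A (35/6 per unit): 2 of 6 → value 2×35/6 = 11.6667, running total 111.67
Total 111.67.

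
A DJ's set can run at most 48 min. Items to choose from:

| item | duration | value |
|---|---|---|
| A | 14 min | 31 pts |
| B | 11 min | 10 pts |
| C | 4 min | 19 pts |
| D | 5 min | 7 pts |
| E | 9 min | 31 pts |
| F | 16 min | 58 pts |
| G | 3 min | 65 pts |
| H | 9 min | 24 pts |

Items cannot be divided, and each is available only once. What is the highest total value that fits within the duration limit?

Check high-value combinations within 48 min:
- A+C+E+F+G: duration 14+4+9+16+3=46, value 31+19+31+58+65=204
- C+D+E+F+G+H: duration 4+5+9+16+3+9=46, value 19+7+31+58+65+24=204
- C+E+F+G+H: duration 4+9+16+3+9=41, value 19+31+58+65+24=197
Best: 204 pts.

204 pts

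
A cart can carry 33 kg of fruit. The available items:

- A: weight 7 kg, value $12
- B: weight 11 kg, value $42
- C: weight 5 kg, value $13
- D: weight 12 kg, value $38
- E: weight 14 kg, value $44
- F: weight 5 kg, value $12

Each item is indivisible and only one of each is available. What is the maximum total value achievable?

$105

Check high-value combinations within 33 kg:
- B+C+D+F: weight 11+5+12+5=33, value 42+13+38+12=105
- B+C+E: weight 11+5+14=30, value 42+13+44=99
- B+E+F: weight 11+14+5=30, value 42+44+12=98
Best: $105.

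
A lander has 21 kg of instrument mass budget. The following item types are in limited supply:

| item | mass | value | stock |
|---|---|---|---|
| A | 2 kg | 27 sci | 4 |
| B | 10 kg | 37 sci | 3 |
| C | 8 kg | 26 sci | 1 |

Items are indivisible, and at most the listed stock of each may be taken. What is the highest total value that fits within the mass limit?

145 sci

Top feasible selections:
- 4×A + 1×B: mass 18, value 145
- 4×A + 1×C: mass 16, value 134
- 3×A + 1×B: mass 16, value 118
Best: 145 sci.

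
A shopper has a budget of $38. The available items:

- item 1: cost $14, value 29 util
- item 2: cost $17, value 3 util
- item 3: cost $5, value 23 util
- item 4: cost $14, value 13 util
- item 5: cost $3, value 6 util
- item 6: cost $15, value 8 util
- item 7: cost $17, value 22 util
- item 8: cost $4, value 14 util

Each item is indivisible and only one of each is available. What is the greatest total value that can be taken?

79 util

Check high-value combinations within $38:
- item 1+item 3+item 4+item 8: cost 14+5+14+4=37, value 29+23+13+14=79
- item 1+item 3+item 7: cost 14+5+17=36, value 29+23+22=74
- item 1+item 3+item 6+item 8: cost 14+5+15+4=38, value 29+23+8+14=74
- item 1+item 3+item 5+item 8: cost 14+5+3+4=26, value 29+23+6+14=72
- item 1+item 3+item 4+item 5: cost 14+5+14+3=36, value 29+23+13+6=71
Best: 79 util.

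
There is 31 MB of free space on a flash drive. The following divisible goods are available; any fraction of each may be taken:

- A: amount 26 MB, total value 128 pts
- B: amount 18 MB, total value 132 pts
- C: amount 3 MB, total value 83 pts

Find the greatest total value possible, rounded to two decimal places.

264.23

Take in order of value per unit:
- C (83/3 per unit): all 3 → value 83, running total 83.00
- B (132/18 per unit): all 18 → value 132, running total 215.00
- A (128/26 per unit): 10 of 26 → value 10×128/26 = 49.2308, running total 264.23
Total 264.23.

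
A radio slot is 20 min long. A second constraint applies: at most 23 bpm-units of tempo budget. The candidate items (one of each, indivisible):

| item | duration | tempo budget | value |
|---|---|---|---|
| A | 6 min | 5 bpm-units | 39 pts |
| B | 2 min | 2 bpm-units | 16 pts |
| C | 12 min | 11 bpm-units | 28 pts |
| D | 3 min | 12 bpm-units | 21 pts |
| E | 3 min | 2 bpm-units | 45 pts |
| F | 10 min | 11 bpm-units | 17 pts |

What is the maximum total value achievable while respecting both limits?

Feasible sets respecting both limits:
- A+B+D+E: duration 14, tempo budget 21, value 121
- A+D+E: duration 12, tempo budget 19, value 105
- A+E+F: duration 19, tempo budget 18, value 101
Best: 121 pts.

121 pts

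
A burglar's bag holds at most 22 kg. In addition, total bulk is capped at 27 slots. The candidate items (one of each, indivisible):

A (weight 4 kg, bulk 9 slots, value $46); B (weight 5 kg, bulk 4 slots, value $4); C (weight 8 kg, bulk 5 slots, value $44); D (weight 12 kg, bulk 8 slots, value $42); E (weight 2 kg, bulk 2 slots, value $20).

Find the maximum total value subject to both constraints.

Feasible sets respecting both limits:
- A+B+C+E: weight 19, bulk 20, value 114
- A+C+E: weight 14, bulk 16, value 110
- A+D+E: weight 18, bulk 19, value 108
Best: $114.

$114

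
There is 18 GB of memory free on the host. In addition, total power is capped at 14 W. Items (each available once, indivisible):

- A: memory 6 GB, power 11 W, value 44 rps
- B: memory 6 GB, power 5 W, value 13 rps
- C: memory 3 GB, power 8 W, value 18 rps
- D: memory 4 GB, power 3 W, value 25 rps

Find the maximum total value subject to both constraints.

Feasible sets respecting both limits:
- A+D: memory 10, power 14, value 69
- A: memory 6, power 11, value 44
- C+D: memory 7, power 11, value 43
Best: 69 rps.

69 rps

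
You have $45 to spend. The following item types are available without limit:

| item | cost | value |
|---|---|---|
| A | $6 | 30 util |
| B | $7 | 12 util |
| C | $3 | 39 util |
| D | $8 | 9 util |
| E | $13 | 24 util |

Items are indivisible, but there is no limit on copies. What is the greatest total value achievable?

585 util

Best value-per-unit is C at 39/3, and filling with it alone uses cost 15×3=45. No mix of the others beats 15×39 = 585.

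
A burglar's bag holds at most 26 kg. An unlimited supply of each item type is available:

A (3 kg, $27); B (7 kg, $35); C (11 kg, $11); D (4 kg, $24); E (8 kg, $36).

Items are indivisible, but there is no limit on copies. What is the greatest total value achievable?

Best value-per-unit is A at 27/3, and filling with it alone uses weight 8×3=24. No mix of the others beats 8×27 = 216.

$216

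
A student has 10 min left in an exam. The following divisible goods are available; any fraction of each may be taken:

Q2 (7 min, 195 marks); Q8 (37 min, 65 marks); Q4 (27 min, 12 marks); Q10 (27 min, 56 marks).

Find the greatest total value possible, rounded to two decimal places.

201.22

Take in order of value per unit:
- Q2 (195/7 per unit): all 7 → value 195, running total 195.00
- Q10 (56/27 per unit): 3 of 27 → value 3×56/27 = 6.2222, running total 201.22
Total 201.22.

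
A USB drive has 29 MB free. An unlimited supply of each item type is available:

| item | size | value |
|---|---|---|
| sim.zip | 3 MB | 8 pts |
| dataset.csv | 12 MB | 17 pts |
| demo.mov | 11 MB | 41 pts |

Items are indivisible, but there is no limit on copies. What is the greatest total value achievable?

Best value-per-unit is demo.mov at 41/11; filling with it alone gives 2×41 = 82.
Optimal mix: 2×sim.zip + 2×demo.mov → size 28, value 98.

98 pts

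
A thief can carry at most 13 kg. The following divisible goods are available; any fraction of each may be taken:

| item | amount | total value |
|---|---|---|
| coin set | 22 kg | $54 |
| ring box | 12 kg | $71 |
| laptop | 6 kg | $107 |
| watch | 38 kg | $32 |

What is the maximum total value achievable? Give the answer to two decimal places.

Take in order of value per unit:
- laptop (107/6 per unit): all 6 → value 107, running total 107.00
- ring box (71/12 per unit): 7 of 12 → value 7×71/12 = 41.4167, running total 148.42
Total 148.42.

148.42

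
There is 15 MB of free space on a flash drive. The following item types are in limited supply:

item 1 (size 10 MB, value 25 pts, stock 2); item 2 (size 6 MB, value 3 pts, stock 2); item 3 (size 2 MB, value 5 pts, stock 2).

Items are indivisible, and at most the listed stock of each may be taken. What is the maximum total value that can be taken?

35 pts

Best selections within size 15 and stock limits:
- 1×item 1 + 2×item 3: size 14, value 35
- 1×item 1 + 1×item 3: size 12, value 30
- 1×item 1: size 10, value 25
- 1×item 2 + 2×item 3: size 10, value 13
Best: 35 pts.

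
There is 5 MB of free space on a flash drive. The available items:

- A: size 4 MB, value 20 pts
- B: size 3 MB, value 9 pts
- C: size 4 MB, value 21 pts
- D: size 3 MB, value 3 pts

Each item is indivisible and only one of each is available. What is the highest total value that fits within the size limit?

21 pts

Check high-value combinations within 5 MB:
- C: size 4, value 21
- A: size 4, value 20
- B: size 3, value 9
- D: size 3, value 3
Best: 21 pts.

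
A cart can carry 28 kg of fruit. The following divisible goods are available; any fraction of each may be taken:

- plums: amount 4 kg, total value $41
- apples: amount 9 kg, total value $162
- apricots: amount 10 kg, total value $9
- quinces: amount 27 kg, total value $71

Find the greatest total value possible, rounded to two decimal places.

Take in order of value per unit:
- apples (162/9 per unit): all 9 → value 162, running total 162.00
- plums (41/4 per unit): all 4 → value 41, running total 203.00
- quinces (71/27 per unit): 15 of 27 → value 15×71/27 = 39.4444, running total 242.44
Total 242.44.

242.44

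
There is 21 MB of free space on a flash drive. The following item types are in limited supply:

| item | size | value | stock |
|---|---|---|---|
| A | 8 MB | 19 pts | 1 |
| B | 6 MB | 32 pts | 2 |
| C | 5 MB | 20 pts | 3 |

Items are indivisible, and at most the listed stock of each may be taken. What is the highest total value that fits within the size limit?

Top feasible selections:
- 1×B + 3×C: size 21, value 92
- 2×B + 1×C: size 17, value 84
- 1×A + 2×B: size 20, value 83
Best: 92 pts.

92 pts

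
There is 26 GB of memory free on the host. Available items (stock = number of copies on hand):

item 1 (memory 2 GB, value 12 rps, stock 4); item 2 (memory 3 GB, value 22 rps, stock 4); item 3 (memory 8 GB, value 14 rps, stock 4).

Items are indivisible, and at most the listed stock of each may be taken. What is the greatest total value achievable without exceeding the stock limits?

138 rps

Top feasible selections:
- 3×item 1 + 4×item 2 + 1×item 3: memory 26, value 138
- 4×item 1 + 4×item 2: memory 20, value 136
- 4×item 1 + 3×item 2 + 1×item 3: memory 25, value 128
- 2×item 1 + 4×item 2 + 1×item 3: memory 24, value 126
Best: 138 rps.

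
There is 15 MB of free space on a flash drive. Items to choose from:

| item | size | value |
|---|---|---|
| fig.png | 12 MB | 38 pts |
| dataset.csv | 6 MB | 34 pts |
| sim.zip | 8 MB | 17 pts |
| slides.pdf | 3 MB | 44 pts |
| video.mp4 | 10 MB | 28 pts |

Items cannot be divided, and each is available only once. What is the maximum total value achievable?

Check high-value combinations within 15 MB:
- fig.png+slides.pdf: size 12+3=15, value 38+44=82
- dataset.csv+slides.pdf: size 6+3=9, value 34+44=78
- slides.pdf+video.mp4: size 3+10=13, value 44+28=72
Best: 82 pts.

82 pts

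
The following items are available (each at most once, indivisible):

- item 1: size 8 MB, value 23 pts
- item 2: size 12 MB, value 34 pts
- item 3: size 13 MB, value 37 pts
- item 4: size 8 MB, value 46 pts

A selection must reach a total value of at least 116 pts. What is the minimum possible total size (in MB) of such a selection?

Subsets with value ≥ 116, sorted by total size:
- item 2+item 3+item 4: size 33, value 117
- item 1+item 2+item 3+item 4: size 41, value 140
Minimum size: 33 MB.

33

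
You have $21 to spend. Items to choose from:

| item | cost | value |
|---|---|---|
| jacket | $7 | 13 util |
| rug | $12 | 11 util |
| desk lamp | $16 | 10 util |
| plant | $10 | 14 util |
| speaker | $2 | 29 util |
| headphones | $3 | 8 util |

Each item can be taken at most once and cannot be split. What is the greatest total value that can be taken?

56 util

Check high-value combinations within $21:
- jacket+plant+speaker: cost 7+10+2=19, value 13+14+29=56
- jacket+rug+speaker: cost 7+12+2=21, value 13+11+29=53
- plant+speaker+headphones: cost 10+2+3=15, value 14+29+8=51
Best: 56 util.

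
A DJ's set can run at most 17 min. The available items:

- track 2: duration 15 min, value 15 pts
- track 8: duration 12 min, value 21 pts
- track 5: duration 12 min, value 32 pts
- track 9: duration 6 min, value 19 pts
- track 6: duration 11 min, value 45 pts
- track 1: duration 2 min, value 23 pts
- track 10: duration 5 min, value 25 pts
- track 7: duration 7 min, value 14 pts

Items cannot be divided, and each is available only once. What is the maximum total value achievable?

70 pts

Check high-value combinations within 17 min:
- track 6+track 10: duration 11+5=16, value 45+25=70
- track 6+track 1: duration 11+2=13, value 45+23=68
- track 9+track 1+track 10: duration 6+2+5=13, value 19+23+25=67
- track 9+track 6: duration 6+11=17, value 19+45=64
- track 1+track 10+track 7: duration 2+5+7=14, value 23+25+14=62
Best: 70 pts.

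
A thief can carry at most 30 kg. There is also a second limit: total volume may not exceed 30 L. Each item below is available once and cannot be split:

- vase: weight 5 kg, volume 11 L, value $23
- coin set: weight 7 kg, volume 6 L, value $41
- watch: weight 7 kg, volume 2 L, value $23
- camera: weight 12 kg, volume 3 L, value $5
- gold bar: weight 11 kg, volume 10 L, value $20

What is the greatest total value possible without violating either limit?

$107

Feasible sets respecting both limits:
- vase+coin set+watch+gold bar: weight 30, volume 29, value 107
- vase+coin set+watch: weight 19, volume 19, value 87
- vase+coin set+gold bar: weight 23, volume 27, value 84
- coin set+watch+gold bar: weight 25, volume 18, value 84
Best: $107.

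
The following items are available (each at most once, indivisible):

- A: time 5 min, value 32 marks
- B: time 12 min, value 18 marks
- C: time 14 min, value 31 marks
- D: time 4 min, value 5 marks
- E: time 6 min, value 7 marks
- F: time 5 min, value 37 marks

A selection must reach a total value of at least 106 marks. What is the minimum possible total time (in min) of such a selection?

30

Subsets with value ≥ 106, sorted by total time:
- A+C+E+F: time 30, value 107
- A+C+D+E+F: time 34, value 112
Minimum time: 30 min.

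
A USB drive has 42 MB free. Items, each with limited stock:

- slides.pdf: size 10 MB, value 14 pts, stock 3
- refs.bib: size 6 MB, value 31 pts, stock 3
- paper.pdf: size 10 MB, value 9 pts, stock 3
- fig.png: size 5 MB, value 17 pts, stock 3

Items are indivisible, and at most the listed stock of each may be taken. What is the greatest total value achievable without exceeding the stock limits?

Top feasible selections:
- 3×refs.bib + 3×fig.png: size 33, value 144
- 1×slides.pdf + 3×refs.bib + 2×fig.png: size 38, value 141
Best: 144 pts.

144 pts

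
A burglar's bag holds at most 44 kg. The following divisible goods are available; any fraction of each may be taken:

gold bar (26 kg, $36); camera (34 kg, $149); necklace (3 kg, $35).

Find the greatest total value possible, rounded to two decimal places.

193.69

Take in order of value per unit:
- necklace (35/3 per unit): all 3 → value 35, running total 35.00
- camera (149/34 per unit): all 34 → value 149, running total 184.00
- gold bar (36/26 per unit): 7 of 26 → value 7×36/26 = 9.6923, running total 193.69
Total 193.69.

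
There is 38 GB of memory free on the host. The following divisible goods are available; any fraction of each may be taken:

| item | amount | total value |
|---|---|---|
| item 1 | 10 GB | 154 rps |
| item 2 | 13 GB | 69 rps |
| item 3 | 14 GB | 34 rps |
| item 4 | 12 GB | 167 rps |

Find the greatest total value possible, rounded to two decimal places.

Take in order of value per unit:
- item 1 (154/10 per unit): all 10 → value 154, running total 154.00
- item 4 (167/12 per unit): all 12 → value 167, running total 321.00
- item 2 (69/13 per unit): all 13 → value 69, running total 390.00
- item 3 (34/14 per unit): 3 of 14 → value 3×34/14 = 7.2857, running total 397.29
Total 397.29.

397.29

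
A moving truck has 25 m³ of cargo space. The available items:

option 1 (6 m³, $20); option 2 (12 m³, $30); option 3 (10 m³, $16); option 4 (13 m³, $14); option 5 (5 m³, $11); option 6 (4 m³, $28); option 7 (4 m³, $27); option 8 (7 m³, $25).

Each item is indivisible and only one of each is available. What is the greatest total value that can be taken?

Check high-value combinations within 25 m³:
- option 1+option 6+option 7+option 8: volume 6+4+4+7=21, value 20+28+27+25=100
- option 2+option 5+option 6+option 7: volume 12+5+4+4=25, value 30+11+28+27=96
- option 3+option 6+option 7+option 8: volume 10+4+4+7=25, value 16+28+27+25=96
Best: $100.

$100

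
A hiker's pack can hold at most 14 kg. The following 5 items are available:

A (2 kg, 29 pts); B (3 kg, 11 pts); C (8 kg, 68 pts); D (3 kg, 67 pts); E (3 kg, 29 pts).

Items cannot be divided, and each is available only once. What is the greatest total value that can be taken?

164 pts

This is a 0/1 knapsack; check combinations near the capacity.
- A+C+D: weight 2+8+3=13, value 29+68+67=164
- C+D+E: weight 8+3+3=14, value 68+67+29=164
- B+C+D: weight 3+8+3=14, value 11+68+67=146
- A+B+D+E: weight 2+3+3+3=11, value 29+11+67+29=136
Best: 164 pts.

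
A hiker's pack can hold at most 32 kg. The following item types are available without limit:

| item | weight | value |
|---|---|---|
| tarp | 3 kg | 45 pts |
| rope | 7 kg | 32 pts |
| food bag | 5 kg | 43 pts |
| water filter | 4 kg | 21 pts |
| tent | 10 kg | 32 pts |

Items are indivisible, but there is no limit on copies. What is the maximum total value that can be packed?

Best value-per-unit is tarp at 45/3, and filling with it alone uses weight 10×3=30. No mix of the others beats 10×45 = 450.

450 pts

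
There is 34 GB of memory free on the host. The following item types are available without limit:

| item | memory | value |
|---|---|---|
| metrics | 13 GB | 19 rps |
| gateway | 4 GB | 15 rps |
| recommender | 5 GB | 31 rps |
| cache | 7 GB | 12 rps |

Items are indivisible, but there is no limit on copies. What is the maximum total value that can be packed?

Best value-per-unit is recommender at 31/5; filling with it alone gives 6×31 = 186.
Optimal mix: 1×gateway + 6×recommender → memory 34, value 201.

201 rps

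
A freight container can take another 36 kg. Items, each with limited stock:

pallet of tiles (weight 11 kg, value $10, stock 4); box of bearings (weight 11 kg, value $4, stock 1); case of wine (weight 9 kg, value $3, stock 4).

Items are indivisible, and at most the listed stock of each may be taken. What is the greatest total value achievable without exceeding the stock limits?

$30

Top feasible selections:
- 3×pallet of tiles: weight 33, value 30
- 2×pallet of tiles + 1×box of bearings: weight 33, value 24
- 2×pallet of tiles + 1×case of wine: weight 31, value 23
Best: $30.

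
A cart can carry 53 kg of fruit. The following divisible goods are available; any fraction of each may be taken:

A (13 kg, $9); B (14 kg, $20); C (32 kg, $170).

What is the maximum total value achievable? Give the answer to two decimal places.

194.85

Take in order of value per unit:
- C (170/32 per unit): all 32 → value 170, running total 170.00
- B (20/14 per unit): all 14 → value 20, running total 190.00
- A (9/13 per unit): 7 of 13 → value 7×9/13 = 4.8462, running total 194.85
Total 194.85.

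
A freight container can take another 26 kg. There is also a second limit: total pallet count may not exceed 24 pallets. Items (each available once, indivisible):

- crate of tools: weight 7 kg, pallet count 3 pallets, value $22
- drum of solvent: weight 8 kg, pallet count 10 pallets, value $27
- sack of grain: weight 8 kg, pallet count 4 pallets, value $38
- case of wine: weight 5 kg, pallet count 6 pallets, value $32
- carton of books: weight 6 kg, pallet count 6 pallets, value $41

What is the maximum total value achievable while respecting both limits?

$133

Feasible sets respecting both limits:
- crate of tools+sack of grain+case of wine+carton of books: weight 26, pallet count 19, value 133
- sack of grain+case of wine+carton of books: weight 19, pallet count 16, value 111
- drum of solvent+sack of grain+carton of books: weight 22, pallet count 20, value 106
Best: $133.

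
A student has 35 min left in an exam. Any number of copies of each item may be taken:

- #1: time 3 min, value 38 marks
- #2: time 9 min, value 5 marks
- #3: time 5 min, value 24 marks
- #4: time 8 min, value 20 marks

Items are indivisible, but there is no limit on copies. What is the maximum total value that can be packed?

418 marks

Best value-per-unit is #1 at 38/3, and filling with it alone uses time 11×3=33. No mix of the others beats 11×38 = 418.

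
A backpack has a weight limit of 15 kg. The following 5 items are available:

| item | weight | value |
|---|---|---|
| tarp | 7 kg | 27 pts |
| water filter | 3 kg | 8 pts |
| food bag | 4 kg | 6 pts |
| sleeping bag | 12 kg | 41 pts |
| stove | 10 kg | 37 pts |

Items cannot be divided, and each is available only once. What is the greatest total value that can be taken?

49 pts

This is a 0/1 knapsack; check combinations near the capacity.
- water filter+sleeping bag: weight 3+12=15, value 8+41=49
- water filter+stove: weight 3+10=13, value 8+37=45
- food bag+stove: weight 4+10=14, value 6+37=43
- sleeping bag: weight 12, value 41
- tarp+water filter+food bag: weight 7+3+4=14, value 27+8+6=41
Best: 49 pts.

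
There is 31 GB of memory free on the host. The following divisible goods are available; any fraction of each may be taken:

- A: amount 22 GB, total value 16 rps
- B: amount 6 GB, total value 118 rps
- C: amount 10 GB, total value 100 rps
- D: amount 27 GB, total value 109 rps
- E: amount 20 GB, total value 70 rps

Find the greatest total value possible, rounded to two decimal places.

278.56

Take in order of value per unit:
- B (118/6 per unit): all 6 → value 118, running total 118.00
- C (100/10 per unit): all 10 → value 100, running total 218.00
- D (109/27 per unit): 15 of 27 → value 15×109/27 = 60.5556, running total 278.56
Total 278.56.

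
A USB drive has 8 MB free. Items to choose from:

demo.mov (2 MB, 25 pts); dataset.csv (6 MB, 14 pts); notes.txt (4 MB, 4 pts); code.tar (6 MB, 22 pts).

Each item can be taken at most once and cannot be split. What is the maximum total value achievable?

This is a 0/1 knapsack; check combinations near the capacity.
- demo.mov+code.tar: size 2+6=8, value 25+22=47
- demo.mov+dataset.csv: size 2+6=8, value 25+14=39
- demo.mov+notes.txt: size 2+4=6, value 25+4=29
- demo.mov: size 2, value 25
Best: 47 pts.

47 pts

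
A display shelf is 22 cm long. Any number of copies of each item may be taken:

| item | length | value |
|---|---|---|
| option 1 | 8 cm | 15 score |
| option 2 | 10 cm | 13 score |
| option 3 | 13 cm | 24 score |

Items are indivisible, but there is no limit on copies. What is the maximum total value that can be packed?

39 score

Best value-per-unit is option 1 at 15/8; filling with it alone gives 2×15 = 30.
Optimal mix: 1×option 1 + 1×option 3 → length 21, value 39.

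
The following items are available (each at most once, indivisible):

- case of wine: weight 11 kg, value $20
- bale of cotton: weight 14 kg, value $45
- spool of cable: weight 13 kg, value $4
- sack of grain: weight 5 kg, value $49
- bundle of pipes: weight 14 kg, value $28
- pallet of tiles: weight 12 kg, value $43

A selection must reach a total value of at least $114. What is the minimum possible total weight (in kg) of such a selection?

30

Subsets with value ≥ 114, sorted by total weight:
- case of wine+bale of cotton+sack of grain: weight 30, value 114
- bale of cotton+sack of grain+pallet of tiles: weight 31, value 137
Minimum weight: 30 kg.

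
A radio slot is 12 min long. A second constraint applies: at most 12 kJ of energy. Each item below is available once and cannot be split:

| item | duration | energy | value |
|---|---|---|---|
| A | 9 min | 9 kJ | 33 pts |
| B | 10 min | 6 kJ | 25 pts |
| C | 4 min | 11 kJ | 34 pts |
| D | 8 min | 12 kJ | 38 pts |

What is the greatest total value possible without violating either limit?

38 pts

Feasible sets respecting both limits:
- D: duration 8, energy 12, value 38
- C: duration 4, energy 11, value 34
- A: duration 9, energy 9, value 33
- B: duration 10, energy 6, value 25
Best: 38 pts.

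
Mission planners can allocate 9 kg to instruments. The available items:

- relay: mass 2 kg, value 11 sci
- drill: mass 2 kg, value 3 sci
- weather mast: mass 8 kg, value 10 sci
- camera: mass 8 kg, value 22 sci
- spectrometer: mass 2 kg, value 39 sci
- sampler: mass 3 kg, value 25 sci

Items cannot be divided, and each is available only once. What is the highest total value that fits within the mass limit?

78 sci

Check high-value combinations within 9 kg:
- relay+drill+spectrometer+sampler: mass 2+2+2+3=9, value 11+3+39+25=78
- relay+spectrometer+sampler: mass 2+2+3=7, value 11+39+25=75
- drill+spectrometer+sampler: mass 2+2+3=7, value 3+39+25=67
Best: 78 sci.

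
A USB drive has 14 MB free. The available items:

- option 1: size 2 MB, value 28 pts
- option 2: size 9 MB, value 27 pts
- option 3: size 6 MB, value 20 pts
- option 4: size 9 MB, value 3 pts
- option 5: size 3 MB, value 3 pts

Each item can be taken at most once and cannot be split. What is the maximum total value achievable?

58 pts

Check high-value combinations within 14 MB:
- option 1+option 2+option 5: size 2+9+3=14, value 28+27+3=58
- option 1+option 2: size 2+9=11, value 28+27=55
- option 1+option 3+option 5: size 2+6+3=11, value 28+20+3=51
- option 1+option 3: size 2+6=8, value 28+20=48
Best: 58 pts.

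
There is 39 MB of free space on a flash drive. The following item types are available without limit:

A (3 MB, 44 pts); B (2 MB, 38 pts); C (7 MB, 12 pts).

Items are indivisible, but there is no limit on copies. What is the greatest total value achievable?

728 pts

Best value-per-unit is B at 38/2; filling with it alone gives 19×38 = 722.
Optimal mix: 1×A + 18×B → size 39, value 728.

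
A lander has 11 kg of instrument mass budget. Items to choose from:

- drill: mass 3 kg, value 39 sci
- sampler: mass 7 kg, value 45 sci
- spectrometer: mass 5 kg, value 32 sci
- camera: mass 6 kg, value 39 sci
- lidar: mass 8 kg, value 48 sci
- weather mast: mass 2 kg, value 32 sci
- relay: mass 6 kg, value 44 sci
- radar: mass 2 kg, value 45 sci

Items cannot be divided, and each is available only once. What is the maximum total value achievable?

128 sci

This is a 0/1 knapsack; check combinations near the capacity.
- drill+relay+radar: mass 3+6+2=11, value 39+44+45=128
- drill+camera+radar: mass 3+6+2=11, value 39+39+45=123
- sampler+weather mast+radar: mass 7+2+2=11, value 45+32+45=122
Best: 128 sci.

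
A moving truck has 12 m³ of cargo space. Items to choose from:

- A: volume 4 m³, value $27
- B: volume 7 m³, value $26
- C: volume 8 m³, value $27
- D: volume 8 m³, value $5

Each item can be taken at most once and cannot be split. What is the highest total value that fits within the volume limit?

This is a 0/1 knapsack; check combinations near the capacity.
- A+C: volume 4+8=12, value 27+27=54
- A+B: volume 4+7=11, value 27+26=53
- A+D: volume 4+8=12, value 27+5=32
- A: volume 4, value 27
- C: volume 8, value 27
Best: $54.

$54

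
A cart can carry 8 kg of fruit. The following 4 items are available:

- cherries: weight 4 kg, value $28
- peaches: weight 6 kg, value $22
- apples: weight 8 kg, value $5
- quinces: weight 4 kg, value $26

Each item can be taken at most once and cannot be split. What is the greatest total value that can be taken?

$54

Check high-value combinations within 8 kg:
- cherries+quinces: weight 4+4=8, value 28+26=54
- cherries: weight 4, value 28
- quinces: weight 4, value 26
Best: $54.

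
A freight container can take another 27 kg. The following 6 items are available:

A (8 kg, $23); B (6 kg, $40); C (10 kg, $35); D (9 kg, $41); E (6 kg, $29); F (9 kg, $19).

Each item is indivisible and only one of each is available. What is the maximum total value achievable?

$116

Check high-value combinations within 27 kg:
- B+C+D: weight 6+10+9=25, value 40+35+41=116
- B+D+E: weight 6+9+6=21, value 40+41+29=110
- C+D+E: weight 10+9+6=25, value 35+41+29=105
Best: $116.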